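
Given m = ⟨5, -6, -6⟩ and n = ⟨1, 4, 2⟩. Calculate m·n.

-31

m · n = 5·1 + (-6)·4 + (-6)·2 = 5 - 24 - 12 = -31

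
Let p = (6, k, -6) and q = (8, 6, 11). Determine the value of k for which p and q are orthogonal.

p · q = 6·8 + k·6 + (-6)·11 = -18 + 6k
Set equal to 0: 6k = 18, so k = 3.

3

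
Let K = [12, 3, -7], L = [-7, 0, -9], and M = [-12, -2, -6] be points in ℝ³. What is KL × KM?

KL = (-19, -3, -2)
KM = (-24, -5, 1)
i: (-3)·1 - (-2)·(-5) = -3 - 10 = -13
j: (-2)·(-24) - (-19)·1 = 48 - (-19) = 67
k: (-19)·(-5) - (-3)·(-24) = 95 - 72 = 23
KL × KM = (-13, 67, 23)

(-13, 67, 23)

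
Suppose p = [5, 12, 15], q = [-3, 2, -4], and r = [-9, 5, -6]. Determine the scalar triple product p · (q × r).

301

q × r:
i: 2·(-6) - (-4)·5 = -12 - (-20) = 8
j: (-4)·(-9) - (-3)·(-6) = 36 - 18 = 18
k: (-3)·5 - 2·(-9) = -15 - (-18) = 3
q × r = (8, 18, 3)
p · (q × r) = 5·8 + 12·18 + 15·3 = 40 + 216 + 45 = 301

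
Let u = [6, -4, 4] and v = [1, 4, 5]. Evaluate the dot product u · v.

10

u · v = 6·1 + (-4)·4 + 4·5 = 6 - 16 + 20 = 10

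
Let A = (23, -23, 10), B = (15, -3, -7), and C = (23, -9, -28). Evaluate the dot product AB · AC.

926

AB = B − A = (-8, 20, -17)
AC = C − A = (0, 14, -38)
AB · AC = (-8)·0 + 20·14 + (-17)·(-38) = 0 + 280 + 646 = 926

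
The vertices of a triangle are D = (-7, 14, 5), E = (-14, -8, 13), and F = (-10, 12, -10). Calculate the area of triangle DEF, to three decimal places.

DE = (-7, -22, 8),  DF = (-3, -2, -15)
i: (-22)·(-15) - 8·(-2) = 330 - (-16) = 346
j: 8·(-3) - (-7)·(-15) = -24 - 105 = -129
k: (-7)·(-2) - (-22)·(-3) = 14 - 66 = -52
DE × DF = (346, -129, -52)
|DE × DF| = √139061 ≈ 372.9088
area = ½ · 372.9088 ≈ 186.454

186.454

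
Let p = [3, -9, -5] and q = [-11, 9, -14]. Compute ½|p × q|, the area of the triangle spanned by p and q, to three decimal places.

104.683

i: (-9)·(-14) - (-5)·9 = 126 - (-45) = 171
j: (-5)·(-11) - 3·(-14) = 55 - (-42) = 97
k: 3·9 - (-9)·(-11) = 27 - 99 = -72
p × q = (171, 97, -72)
|p × q| = √(171² + 97² + (-72)²) = √43834 ≈ 209.3657
area = ½ · 209.3657 ≈ 104.683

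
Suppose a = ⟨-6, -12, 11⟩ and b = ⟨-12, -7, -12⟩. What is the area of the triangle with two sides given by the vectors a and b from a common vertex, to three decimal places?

158.793

i: (-12)·(-12) - 11·(-7) = 144 - (-77) = 221
j: 11·(-12) - (-6)·(-12) = -132 - 72 = -204
k: (-6)·(-7) - (-12)·(-12) = 42 - 144 = -102
a × b = (221, -204, -102)
|a × b| = √(221² + (-204)² + (-102)²) = √100861 ≈ 317.5862
area = ½ · 317.5862 ≈ 158.793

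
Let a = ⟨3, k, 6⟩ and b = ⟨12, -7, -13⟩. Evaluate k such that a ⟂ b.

a · b = 3·12 + k·(-7) + 6·(-13) = -42 - 7k
Set equal to 0: -7k = 42, so k = -6.

-6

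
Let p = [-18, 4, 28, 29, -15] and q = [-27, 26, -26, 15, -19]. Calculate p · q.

p · q = (-18)·(-27) + 4·26 + 28·(-26) + 29·15 + (-15)·(-19) = 486 + 104 - 728 + 435 + 285 = 582

582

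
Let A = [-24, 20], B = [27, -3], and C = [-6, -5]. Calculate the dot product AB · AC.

1493

AB = B − A = (51, -23)
AC = C − A = (18, -25)
AB · AC = 51·18 + (-23)·(-25) = 918 + 575 = 1493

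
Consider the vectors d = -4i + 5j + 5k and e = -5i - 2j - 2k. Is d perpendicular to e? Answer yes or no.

d · e = (-4)·(-5) + 5·(-2) + 5·(-2) = 20 - 10 - 10 = 0
Zero, so the vectors are orthogonal.

yes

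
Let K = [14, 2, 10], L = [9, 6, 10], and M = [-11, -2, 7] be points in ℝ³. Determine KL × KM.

(-12, -15, 120)

KL = (-5, 4, 0)
KM = (-25, -4, -3)
i: 4·(-3) - 0·(-4) = -12 - 0 = -12
j: 0·(-25) - (-5)·(-3) = 0 - 15 = -15
k: (-5)·(-4) - 4·(-25) = 20 - (-100) = 120
KL × KM = (-12, -15, 120)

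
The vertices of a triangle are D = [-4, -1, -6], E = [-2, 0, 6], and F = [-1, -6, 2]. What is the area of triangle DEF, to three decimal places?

DE = (2, 1, 12),  DF = (3, -5, 8)
i: 1·8 - 12·(-5) = 8 - (-60) = 68
j: 12·3 - 2·8 = 36 - 16 = 20
k: 2·(-5) - 1·3 = -10 - 3 = -13
DE × DF = (68, 20, -13)
|DE × DF| = √5193 ≈ 72.0625
area = ½ · 72.0625 ≈ 36.031

36.031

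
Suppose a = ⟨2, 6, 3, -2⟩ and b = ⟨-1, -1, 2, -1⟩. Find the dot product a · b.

a · b = 2·(-1) + 6·(-1) + 3·2 + (-2)·(-1) = -2 - 6 + 6 + 2 = 0

0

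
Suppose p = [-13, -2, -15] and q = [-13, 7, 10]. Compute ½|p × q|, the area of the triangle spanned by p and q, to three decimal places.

i: (-2)·10 - (-15)·7 = -20 - (-105) = 85
j: (-15)·(-13) - (-13)·10 = 195 - (-130) = 325
k: (-13)·7 - (-2)·(-13) = -91 - 26 = -117
p × q = (85, 325, -117)
|p × q| = √(85² + 325² + (-117)²) = √126539 ≈ 355.7232
area = ½ · 355.7232 ≈ 177.862

177.862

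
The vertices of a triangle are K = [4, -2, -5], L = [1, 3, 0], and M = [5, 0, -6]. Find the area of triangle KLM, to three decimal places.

KL = (-3, 5, 5),  KM = (1, 2, -1)
i: 5·(-1) - 5·2 = -5 - 10 = -15
j: 5·1 - (-3)·(-1) = 5 - 3 = 2
k: (-3)·2 - 5·1 = -6 - 5 = -11
KL × KM = (-15, 2, -11)
|KL × KM| = √350 ≈ 18.7083
area = ½ · 18.7083 ≈ 9.354

9.354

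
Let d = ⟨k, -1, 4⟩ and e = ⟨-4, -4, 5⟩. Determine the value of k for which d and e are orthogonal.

d · e = k·(-4) + (-1)·(-4) + 4·5 = 24 - 4k
Set equal to 0: -4k = -24, so k = 6.

6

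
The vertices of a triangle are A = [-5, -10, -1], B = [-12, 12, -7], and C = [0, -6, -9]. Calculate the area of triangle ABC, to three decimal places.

111.292

AB = (-7, 22, -6),  AC = (5, 4, -8)
i: 22·(-8) - (-6)·4 = -176 - (-24) = -152
j: (-6)·5 - (-7)·(-8) = -30 - 56 = -86
k: (-7)·4 - 22·5 = -28 - 110 = -138
AB × AC = (-152, -86, -138)
|AB × AC| = √49544 ≈ 222.5848
area = ½ · 222.5848 ≈ 111.292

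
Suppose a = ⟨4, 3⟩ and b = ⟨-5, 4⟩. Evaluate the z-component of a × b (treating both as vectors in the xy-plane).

31

4·4 - 3·(-5) = 16 - (-15) = 31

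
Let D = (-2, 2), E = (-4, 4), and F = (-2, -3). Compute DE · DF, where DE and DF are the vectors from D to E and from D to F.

DE = E − D = (-2, 2)
DF = F − D = (0, -5)
DE · DF = (-2)·0 + 2·(-5) = 0 - 10 = -10

-10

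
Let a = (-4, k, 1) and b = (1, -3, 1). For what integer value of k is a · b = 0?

a · b = (-4)·1 + k·(-3) + 1·1 = -3 - 3k
Set equal to 0: -3k = 3, so k = -1.

-1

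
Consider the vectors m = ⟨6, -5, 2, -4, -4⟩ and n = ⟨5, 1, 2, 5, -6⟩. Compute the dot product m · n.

33

m · n = 6·5 + (-5)·1 + 2·2 + (-4)·5 + (-4)·(-6) = 30 - 5 + 4 - 20 + 24 = 33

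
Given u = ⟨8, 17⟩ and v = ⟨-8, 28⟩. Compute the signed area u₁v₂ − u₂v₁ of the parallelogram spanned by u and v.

360

8·28 - 17·(-8) = 224 - (-136) = 360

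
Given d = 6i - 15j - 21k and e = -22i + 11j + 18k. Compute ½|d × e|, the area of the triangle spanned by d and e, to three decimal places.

221.660

i: (-15)·18 - (-21)·11 = -270 - (-231) = -39
j: (-21)·(-22) - 6·18 = 462 - 108 = 354
k: 6·11 - (-15)·(-22) = 66 - 330 = -264
d × e = (-39, 354, -264)
|d × e| = √((-39)² + 354² + (-264)²) = √196533 ≈ 443.3204
area = ½ · 443.3204 ≈ 221.660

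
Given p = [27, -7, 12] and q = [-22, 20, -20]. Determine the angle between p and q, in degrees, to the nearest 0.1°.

153.5

p · q = 27·(-22) + (-7)·20 + 12·(-20) = -594 - 140 - 240 = -974
|p|² = 729 + 49 + 144 = 922,  |p| = √922 ≈ 30.364453
|q|² = 484 + 400 + 400 = 1284,  |q| = √1284 ≈ 35.832946
cos θ = -974 / (30.364453 · 35.832946) ≈ -0.89518
θ = arccos(-0.89518) ≈ 153.5°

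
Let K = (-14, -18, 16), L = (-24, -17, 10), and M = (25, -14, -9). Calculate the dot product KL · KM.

-236

KL = L − K = (-10, 1, -6)
KM = M − K = (39, 4, -25)
KL · KM = (-10)·39 + 1·4 + (-6)·(-25) = -390 + 4 + 150 = -236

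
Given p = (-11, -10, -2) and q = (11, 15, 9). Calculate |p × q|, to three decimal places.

i: (-10)·9 - (-2)·15 = -90 - (-30) = -60
j: (-2)·11 - (-11)·9 = -22 - (-99) = 77
k: (-11)·15 - (-10)·11 = -165 - (-110) = -55
p × q = (-60, 77, -55)
|p × q| = √((-60)² + 77² + (-55)²) = √12554 ≈ 112.0446

112.045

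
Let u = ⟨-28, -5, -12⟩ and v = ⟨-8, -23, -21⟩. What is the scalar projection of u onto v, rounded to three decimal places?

18.379

u · v = (-28)·(-8) + (-5)·(-23) + (-12)·(-21) = 224 + 115 + 252 = 591
|v| = √(64 + 529 + 441) = √1034 ≈ 32.1559
comp_v u = 591 / √1034 ≈ 18.379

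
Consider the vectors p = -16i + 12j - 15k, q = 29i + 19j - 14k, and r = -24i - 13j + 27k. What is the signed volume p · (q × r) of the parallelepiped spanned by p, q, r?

q × r:
i: 19·27 - (-14)·(-13) = 513 - 182 = 331
j: (-14)·(-24) - 29·27 = 336 - 783 = -447
k: 29·(-13) - 19·(-24) = -377 - (-456) = 79
q × r = (331, -447, 79)
p · (q × r) = (-16)·331 + 12·(-447) + (-15)·79 = -5296 - 5364 - 1185 = -11845

-11845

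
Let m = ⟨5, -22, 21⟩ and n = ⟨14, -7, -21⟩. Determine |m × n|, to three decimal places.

i: (-22)·(-21) - 21·(-7) = 462 - (-147) = 609
j: 21·14 - 5·(-21) = 294 - (-105) = 399
k: 5·(-7) - (-22)·14 = -35 - (-308) = 273
m × n = (609, 399, 273)
|m × n| = √(609² + 399² + 273²) = √604611 ≈ 777.5674

777.567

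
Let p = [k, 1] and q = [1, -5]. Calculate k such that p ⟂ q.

5

p · q = k·1 + 1·(-5) = -5 + 1k
Set equal to 0: 1k = 5, so k = 5.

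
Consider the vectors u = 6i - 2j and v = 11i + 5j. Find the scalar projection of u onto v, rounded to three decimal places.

4.635

u · v = 6·11 + (-2)·5 = 66 - 10 = 56
|v| = √(121 + 25) = √146 ≈ 12.0830
comp_v u = 56 / √146 ≈ 4.635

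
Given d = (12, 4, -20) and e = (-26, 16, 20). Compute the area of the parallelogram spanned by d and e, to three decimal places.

570.978

i: 4·20 - (-20)·16 = 80 - (-320) = 400
j: (-20)·(-26) - 12·20 = 520 - 240 = 280
k: 12·16 - 4·(-26) = 192 - (-104) = 296
d × e = (400, 280, 296)
|d × e| = √(400² + 280² + 296²) = √326016 ≈ 570.9781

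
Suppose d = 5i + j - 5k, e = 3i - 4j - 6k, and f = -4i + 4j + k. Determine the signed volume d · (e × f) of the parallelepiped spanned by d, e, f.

e × f:
i: (-4)·1 - (-6)·4 = -4 - (-24) = 20
j: (-6)·(-4) - 3·1 = 24 - 3 = 21
k: 3·4 - (-4)·(-4) = 12 - 16 = -4
e × f = (20, 21, -4)
d · (e × f) = 5·20 + 1·21 + (-5)·(-4) = 100 + 21 + 20 = 141

141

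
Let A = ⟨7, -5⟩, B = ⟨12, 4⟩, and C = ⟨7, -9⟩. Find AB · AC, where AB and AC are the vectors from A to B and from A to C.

-36

AB = B − A = (5, 9)
AC = C − A = (0, -4)
AB · AC = 5·0 + 9·(-4) = 0 - 36 = -36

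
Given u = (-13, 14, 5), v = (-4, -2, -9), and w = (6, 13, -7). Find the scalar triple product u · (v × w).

-3051

v × w:
i: (-2)·(-7) - (-9)·13 = 14 - (-117) = 131
j: (-9)·6 - (-4)·(-7) = -54 - 28 = -82
k: (-4)·13 - (-2)·6 = -52 - (-12) = -40
v × w = (131, -82, -40)
u · (v × w) = (-13)·131 + 14·(-82) + 5·(-40) = -1703 - 1148 - 200 = -3051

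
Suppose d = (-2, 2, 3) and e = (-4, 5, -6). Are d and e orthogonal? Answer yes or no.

yes

d · e = (-2)·(-4) + 2·5 + 3·(-6) = 8 + 10 - 18 = 0
Zero, so the vectors are orthogonal.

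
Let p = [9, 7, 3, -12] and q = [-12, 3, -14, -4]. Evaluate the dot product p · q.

p · q = 9·(-12) + 7·3 + 3·(-14) + (-12)·(-4) = -108 + 21 - 42 + 48 = -81

-81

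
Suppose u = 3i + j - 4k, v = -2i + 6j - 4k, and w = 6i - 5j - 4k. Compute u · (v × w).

-60

v × w:
i: 6·(-4) - (-4)·(-5) = -24 - 20 = -44
j: (-4)·6 - (-2)·(-4) = -24 - 8 = -32
k: (-2)·(-5) - 6·6 = 10 - 36 = -26
v × w = (-44, -32, -26)
u · (v × w) = 3·(-44) + 1·(-32) + (-4)·(-26) = -132 - 32 + 104 = -60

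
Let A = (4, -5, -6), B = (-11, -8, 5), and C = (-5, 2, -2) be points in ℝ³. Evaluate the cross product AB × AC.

(-89, -39, -132)

AB = (-15, -3, 11)
AC = (-9, 7, 4)
i: (-3)·4 - 11·7 = -12 - 77 = -89
j: 11·(-9) - (-15)·4 = -99 - (-60) = -39
k: (-15)·7 - (-3)·(-9) = -105 - 27 = -132
AB × AC = (-89, -39, -132)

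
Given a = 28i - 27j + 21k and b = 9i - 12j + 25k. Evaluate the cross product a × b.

(-423, -511, -93)

i: (-27)·25 - 21·(-12) = -675 - (-252) = -423
j: 21·9 - 28·25 = 189 - 700 = -511
k: 28·(-12) - (-27)·9 = -336 - (-243) = -93
a × b = (-423, -511, -93)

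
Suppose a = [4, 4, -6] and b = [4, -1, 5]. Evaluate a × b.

i: 4·5 - (-6)·(-1) = 20 - 6 = 14
j: (-6)·4 - 4·5 = -24 - 20 = -44
k: 4·(-1) - 4·4 = -4 - 16 = -20
a × b = (14, -44, -20)

(14, -44, -20)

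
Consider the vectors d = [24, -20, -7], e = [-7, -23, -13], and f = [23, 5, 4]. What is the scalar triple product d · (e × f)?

1314

e × f:
i: (-23)·4 - (-13)·5 = -92 - (-65) = -27
j: (-13)·23 - (-7)·4 = -299 - (-28) = -271
k: (-7)·5 - (-23)·23 = -35 - (-529) = 494
e × f = (-27, -271, 494)
d · (e × f) = 24·(-27) + (-20)·(-271) + (-7)·494 = -648 + 5420 - 3458 = 1314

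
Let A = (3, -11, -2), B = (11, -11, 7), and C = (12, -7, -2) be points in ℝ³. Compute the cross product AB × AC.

AB = (8, 0, 9)
AC = (9, 4, 0)
i: 0·0 - 9·4 = 0 - 36 = -36
j: 9·9 - 8·0 = 81 - 0 = 81
k: 8·4 - 0·9 = 32 - 0 = 32
AB × AC = (-36, 81, 32)

(-36, 81, 32)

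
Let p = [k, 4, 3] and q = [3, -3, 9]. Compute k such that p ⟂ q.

p · q = k·3 + 4·(-3) + 3·9 = 15 + 3k
Set equal to 0: 3k = -15, so k = -5.

-5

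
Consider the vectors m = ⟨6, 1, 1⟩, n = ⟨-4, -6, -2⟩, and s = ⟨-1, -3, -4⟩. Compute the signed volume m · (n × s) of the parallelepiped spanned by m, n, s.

100

n × s:
i: (-6)·(-4) - (-2)·(-3) = 24 - 6 = 18
j: (-2)·(-1) - (-4)·(-4) = 2 - 16 = -14
k: (-4)·(-3) - (-6)·(-1) = 12 - 6 = 6
n × s = (18, -14, 6)
m · (n × s) = 6·18 + 1·(-14) + 1·6 = 108 - 14 + 6 = 100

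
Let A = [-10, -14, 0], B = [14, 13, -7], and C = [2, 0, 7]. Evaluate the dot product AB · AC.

AB = B − A = (24, 27, -7)
AC = C − A = (12, 14, 7)
AB · AC = 24·12 + 27·14 + (-7)·7 = 288 + 378 - 49 = 617

617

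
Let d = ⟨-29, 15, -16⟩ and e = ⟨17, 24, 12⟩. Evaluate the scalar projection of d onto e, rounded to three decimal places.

-10.231

d · e = (-29)·17 + 15·24 + (-16)·12 = -493 + 360 - 192 = -325
|e| = √(289 + 576 + 144) = √1009 ≈ 31.7648
comp_e d = -325 / √1009 ≈ -10.231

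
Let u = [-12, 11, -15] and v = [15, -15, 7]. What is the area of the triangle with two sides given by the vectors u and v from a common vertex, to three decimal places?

102.482

i: 11·7 - (-15)·(-15) = 77 - 225 = -148
j: (-15)·15 - (-12)·7 = -225 - (-84) = -141
k: (-12)·(-15) - 11·15 = 180 - 165 = 15
u × v = (-148, -141, 15)
|u × v| = √((-148)² + (-141)² + 15²) = √42010 ≈ 204.9634
area = ½ · 204.9634 ≈ 102.482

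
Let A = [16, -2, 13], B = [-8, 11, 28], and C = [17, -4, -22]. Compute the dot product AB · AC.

-575

AB = B − A = (-24, 13, 15)
AC = C − A = (1, -2, -35)
AB · AC = (-24)·1 + 13·(-2) + 15·(-35) = -24 - 26 - 525 = -575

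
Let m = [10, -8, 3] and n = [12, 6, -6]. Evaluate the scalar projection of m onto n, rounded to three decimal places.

3.674

m · n = 10·12 + (-8)·6 + 3·(-6) = 120 - 48 - 18 = 54
|n| = √(144 + 36 + 36) = √216 ≈ 14.6969
comp_n m = 54 / √216 ≈ 3.674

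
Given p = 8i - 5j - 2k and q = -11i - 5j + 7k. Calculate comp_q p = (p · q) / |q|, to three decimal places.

-5.514

p · q = 8·(-11) + (-5)·(-5) + (-2)·7 = -88 + 25 - 14 = -77
|q| = √(121 + 25 + 49) = √195 ≈ 13.9642
comp_q p = -77 / √195 ≈ -5.514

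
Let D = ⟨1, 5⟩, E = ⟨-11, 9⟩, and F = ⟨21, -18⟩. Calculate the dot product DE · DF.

DE = E − D = (-12, 4)
DF = F − D = (20, -23)
DE · DF = (-12)·20 + 4·(-23) = -240 - 92 = -332

-332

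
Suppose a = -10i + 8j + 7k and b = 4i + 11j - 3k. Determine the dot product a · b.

a · b = (-10)·4 + 8·11 + 7·(-3) = -40 + 88 - 21 = 27

27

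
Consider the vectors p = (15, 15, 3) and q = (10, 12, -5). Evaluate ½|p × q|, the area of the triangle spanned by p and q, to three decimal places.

77.856

i: 15·(-5) - 3·12 = -75 - 36 = -111
j: 3·10 - 15·(-5) = 30 - (-75) = 105
k: 15·12 - 15·10 = 180 - 150 = 30
p × q = (-111, 105, 30)
|p × q| = √((-111)² + 105² + 30²) = √24246 ≈ 155.7113
area = ½ · 155.7113 ≈ 77.856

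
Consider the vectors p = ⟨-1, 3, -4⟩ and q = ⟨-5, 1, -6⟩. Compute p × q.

i: 3·(-6) - (-4)·1 = -18 - (-4) = -14
j: (-4)·(-5) - (-1)·(-6) = 20 - 6 = 14
k: (-1)·1 - 3·(-5) = -1 - (-15) = 14
p × q = (-14, 14, 14)

(-14, 14, 14)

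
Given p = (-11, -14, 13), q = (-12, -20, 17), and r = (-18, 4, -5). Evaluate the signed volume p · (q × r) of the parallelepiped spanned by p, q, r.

q × r:
i: (-20)·(-5) - 17·4 = 100 - 68 = 32
j: 17·(-18) - (-12)·(-5) = -306 - 60 = -366
k: (-12)·4 - (-20)·(-18) = -48 - 360 = -408
q × r = (32, -366, -408)
p · (q × r) = (-11)·32 + (-14)·(-366) + 13·(-408) = -352 + 5124 - 5304 = -532

-532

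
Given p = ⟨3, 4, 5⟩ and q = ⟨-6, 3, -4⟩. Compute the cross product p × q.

i: 4·(-4) - 5·3 = -16 - 15 = -31
j: 5·(-6) - 3·(-4) = -30 - (-12) = -18
k: 3·3 - 4·(-6) = 9 - (-24) = 33
p × q = (-31, -18, 33)

(-31, -18, 33)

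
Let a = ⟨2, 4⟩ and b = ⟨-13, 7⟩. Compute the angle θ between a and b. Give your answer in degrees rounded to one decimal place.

88.3

a · b = 2·(-13) + 4·7 = -26 + 28 = 2
|a|² = 4 + 16 = 20,  |a| = √20 ≈ 4.472136
|b|² = 169 + 49 = 218,  |b| = √218 ≈ 14.764823
cos θ = 2 / (4.472136 · 14.764823) ≈ 0.03029
θ = arccos(0.03029) ≈ 88.3°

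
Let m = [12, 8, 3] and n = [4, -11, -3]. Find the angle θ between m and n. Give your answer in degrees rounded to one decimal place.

106.0

m · n = 12·4 + 8·(-11) + 3·(-3) = 48 - 88 - 9 = -49
|m|² = 144 + 64 + 9 = 217,  |m| = √217 ≈ 14.730920
|n|² = 16 + 121 + 9 = 146,  |n| = √146 ≈ 12.083046
cos θ = -49 / (14.730920 · 12.083046) ≈ -0.27529
θ = arccos(-0.27529) ≈ 106.0°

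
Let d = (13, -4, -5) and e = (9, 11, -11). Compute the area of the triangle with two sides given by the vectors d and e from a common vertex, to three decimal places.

113.409

i: (-4)·(-11) - (-5)·11 = 44 - (-55) = 99
j: (-5)·9 - 13·(-11) = -45 - (-143) = 98
k: 13·11 - (-4)·9 = 143 - (-36) = 179
d × e = (99, 98, 179)
|d × e| = √(99² + 98² + 179²) = √51446 ≈ 226.8171
area = ½ · 226.8171 ≈ 113.409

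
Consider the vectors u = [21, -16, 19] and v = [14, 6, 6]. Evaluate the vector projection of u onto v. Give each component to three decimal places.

u · v = 21·14 + (-16)·6 + 19·6 = 294 - 96 + 114 = 312
|v|² = 196 + 36 + 36 = 268
proj_v u = (312/268) · (14, 6, 6) ≈ (16.299, 6.985, 6.985)

(16.299, 6.985, 6.985)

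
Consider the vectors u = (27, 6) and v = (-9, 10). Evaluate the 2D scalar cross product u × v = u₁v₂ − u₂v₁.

27·10 - 6·(-9) = 270 - (-54) = 324

324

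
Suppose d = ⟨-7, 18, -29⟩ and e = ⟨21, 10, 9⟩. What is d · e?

-228

d · e = (-7)·21 + 18·10 + (-29)·9 = -147 + 180 - 261 = -228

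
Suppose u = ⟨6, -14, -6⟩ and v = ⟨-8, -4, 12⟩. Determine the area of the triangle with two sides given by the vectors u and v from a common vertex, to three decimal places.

118.254

i: (-14)·12 - (-6)·(-4) = -168 - 24 = -192
j: (-6)·(-8) - 6·12 = 48 - 72 = -24
k: 6·(-4) - (-14)·(-8) = -24 - 112 = -136
u × v = (-192, -24, -136)
|u × v| = √((-192)² + (-24)² + (-136)²) = √55936 ≈ 236.5079
area = ½ · 236.5079 ≈ 118.254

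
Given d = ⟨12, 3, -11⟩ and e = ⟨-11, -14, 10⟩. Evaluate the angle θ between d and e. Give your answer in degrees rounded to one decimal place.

147.2

d · e = 12·(-11) + 3·(-14) + (-11)·10 = -132 - 42 - 110 = -284
|d|² = 144 + 9 + 121 = 274,  |d| = √274 ≈ 16.552945
|e|² = 121 + 196 + 100 = 417,  |e| = √417 ≈ 20.420578
cos θ = -284 / (16.552945 · 20.420578) ≈ -0.84019
θ = arccos(-0.84019) ≈ 147.2°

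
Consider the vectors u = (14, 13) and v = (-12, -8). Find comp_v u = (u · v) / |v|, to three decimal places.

-18.860

u · v = 14·(-12) + 13·(-8) = -168 - 104 = -272
|v| = √(144 + 64) = √208 ≈ 14.4222
comp_v u = -272 / √208 ≈ -18.860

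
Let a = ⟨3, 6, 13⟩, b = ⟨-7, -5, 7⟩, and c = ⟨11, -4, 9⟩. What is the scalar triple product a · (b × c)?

1868

b × c:
i: (-5)·9 - 7·(-4) = -45 - (-28) = -17
j: 7·11 - (-7)·9 = 77 - (-63) = 140
k: (-7)·(-4) - (-5)·11 = 28 - (-55) = 83
b × c = (-17, 140, 83)
a · (b × c) = 3·(-17) + 6·140 + 13·83 = -51 + 840 + 1079 = 1868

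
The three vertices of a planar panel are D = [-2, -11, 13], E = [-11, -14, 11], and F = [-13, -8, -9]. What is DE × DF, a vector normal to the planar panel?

(72, -176, -60)

DE = (-9, -3, -2)
DF = (-11, 3, -22)
i: (-3)·(-22) - (-2)·3 = 66 - (-6) = 72
j: (-2)·(-11) - (-9)·(-22) = 22 - 198 = -176
k: (-9)·3 - (-3)·(-11) = -27 - 33 = -60
DE × DF = (72, -176, -60)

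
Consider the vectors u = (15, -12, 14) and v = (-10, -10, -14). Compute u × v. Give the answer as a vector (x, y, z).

(308, 70, -270)

i: (-12)·(-14) - 14·(-10) = 168 - (-140) = 308
j: 14·(-10) - 15·(-14) = -140 - (-210) = 70
k: 15·(-10) - (-12)·(-10) = -150 - 120 = -270
u × v = (308, 70, -270)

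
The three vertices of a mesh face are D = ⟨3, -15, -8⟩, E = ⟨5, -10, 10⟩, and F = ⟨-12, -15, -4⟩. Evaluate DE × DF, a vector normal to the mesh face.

(20, -278, 75)

DE = (2, 5, 18)
DF = (-15, 0, 4)
i: 5·4 - 18·0 = 20 - 0 = 20
j: 18·(-15) - 2·4 = -270 - 8 = -278
k: 2·0 - 5·(-15) = 0 - (-75) = 75
DE × DF = (20, -278, 75)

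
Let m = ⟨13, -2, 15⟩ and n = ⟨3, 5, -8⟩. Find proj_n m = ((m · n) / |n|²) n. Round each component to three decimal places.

m · n = 13·3 + (-2)·5 + 15·(-8) = 39 - 10 - 120 = -91
|n|² = 9 + 25 + 64 = 98
proj_n m = (-91/98) · (3, 5, -8) ≈ (-2.786, -4.643, 7.429)

(-2.786, -4.643, 7.429)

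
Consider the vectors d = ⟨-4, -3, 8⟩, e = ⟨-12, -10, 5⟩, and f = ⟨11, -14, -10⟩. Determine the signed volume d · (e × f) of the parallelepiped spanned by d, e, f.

1739

e × f:
i: (-10)·(-10) - 5·(-14) = 100 - (-70) = 170
j: 5·11 - (-12)·(-10) = 55 - 120 = -65
k: (-12)·(-14) - (-10)·11 = 168 - (-110) = 278
e × f = (170, -65, 278)
d · (e × f) = (-4)·170 + (-3)·(-65) + 8·278 = -680 + 195 + 2224 = 1739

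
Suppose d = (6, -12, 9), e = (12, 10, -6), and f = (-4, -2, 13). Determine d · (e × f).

2436

e × f:
i: 10·13 - (-6)·(-2) = 130 - 12 = 118
j: (-6)·(-4) - 12·13 = 24 - 156 = -132
k: 12·(-2) - 10·(-4) = -24 - (-40) = 16
e × f = (118, -132, 16)
d · (e × f) = 6·118 + (-12)·(-132) + 9·16 = 708 + 1584 + 144 = 2436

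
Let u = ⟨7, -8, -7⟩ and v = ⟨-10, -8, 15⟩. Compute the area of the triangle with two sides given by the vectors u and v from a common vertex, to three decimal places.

112.580

i: (-8)·15 - (-7)·(-8) = -120 - 56 = -176
j: (-7)·(-10) - 7·15 = 70 - 105 = -35
k: 7·(-8) - (-8)·(-10) = -56 - 80 = -136
u × v = (-176, -35, -136)
|u × v| = √((-176)² + (-35)² + (-136)²) = √50697 ≈ 225.1599
area = ½ · 225.1599 ≈ 112.580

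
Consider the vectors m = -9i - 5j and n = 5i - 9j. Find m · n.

0

m · n = (-9)·5 + (-5)·(-9) = -45 + 45 = 0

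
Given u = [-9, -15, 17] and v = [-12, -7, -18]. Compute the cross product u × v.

(389, -366, -117)

i: (-15)·(-18) - 17·(-7) = 270 - (-119) = 389
j: 17·(-12) - (-9)·(-18) = -204 - 162 = -366
k: (-9)·(-7) - (-15)·(-12) = 63 - 180 = -117
u × v = (389, -366, -117)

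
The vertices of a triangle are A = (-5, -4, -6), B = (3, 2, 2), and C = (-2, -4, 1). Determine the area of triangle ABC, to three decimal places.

AB = (8, 6, 8),  AC = (3, 0, 7)
i: 6·7 - 8·0 = 42 - 0 = 42
j: 8·3 - 8·7 = 24 - 56 = -32
k: 8·0 - 6·3 = 0 - 18 = -18
AB × AC = (42, -32, -18)
|AB × AC| = √3112 ≈ 55.7853
area = ½ · 55.7853 ≈ 27.893

27.893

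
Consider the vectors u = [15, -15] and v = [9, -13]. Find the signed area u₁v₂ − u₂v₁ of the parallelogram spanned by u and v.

15·(-13) - (-15)·9 = -195 - (-135) = -60

-60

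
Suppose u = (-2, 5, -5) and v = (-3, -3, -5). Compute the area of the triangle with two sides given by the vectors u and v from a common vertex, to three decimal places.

i: 5·(-5) - (-5)·(-3) = -25 - 15 = -40
j: (-5)·(-3) - (-2)·(-5) = 15 - 10 = 5
k: (-2)·(-3) - 5·(-3) = 6 - (-15) = 21
u × v = (-40, 5, 21)
|u × v| = √((-40)² + 5² + 21²) = √2066 ≈ 45.4533
area = ½ · 45.4533 ≈ 22.727

22.727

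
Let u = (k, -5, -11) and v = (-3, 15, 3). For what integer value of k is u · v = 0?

u · v = k·(-3) + (-5)·15 + (-11)·3 = -108 - 3k
Set equal to 0: -3k = 108, so k = -36.

-36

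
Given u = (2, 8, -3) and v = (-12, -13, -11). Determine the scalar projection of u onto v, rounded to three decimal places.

-4.560

u · v = 2·(-12) + 8·(-13) + (-3)·(-11) = -24 - 104 + 33 = -95
|v| = √(144 + 169 + 121) = √434 ≈ 20.8327
comp_v u = -95 / √434 ≈ -4.560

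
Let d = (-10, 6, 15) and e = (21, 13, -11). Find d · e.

d · e = (-10)·21 + 6·13 + 15·(-11) = -210 + 78 - 165 = -297

-297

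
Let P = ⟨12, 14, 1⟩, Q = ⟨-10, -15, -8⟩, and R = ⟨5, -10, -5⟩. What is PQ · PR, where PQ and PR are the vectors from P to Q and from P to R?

PQ = Q − P = (-22, -29, -9)
PR = R − P = (-7, -24, -6)
PQ · PR = (-22)·(-7) + (-29)·(-24) + (-9)·(-6) = 154 + 696 + 54 = 904

904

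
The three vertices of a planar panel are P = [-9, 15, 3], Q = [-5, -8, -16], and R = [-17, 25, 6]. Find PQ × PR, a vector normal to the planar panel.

PQ = (4, -23, -19)
PR = (-8, 10, 3)
i: (-23)·3 - (-19)·10 = -69 - (-190) = 121
j: (-19)·(-8) - 4·3 = 152 - 12 = 140
k: 4·10 - (-23)·(-8) = 40 - 184 = -144
PQ × PR = (121, 140, -144)

(121, 140, -144)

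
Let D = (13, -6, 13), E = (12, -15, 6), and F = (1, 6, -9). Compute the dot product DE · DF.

58

DE = E − D = (-1, -9, -7)
DF = F − D = (-12, 12, -22)
DE · DF = (-1)·(-12) + (-9)·12 + (-7)·(-22) = 12 - 108 + 154 = 58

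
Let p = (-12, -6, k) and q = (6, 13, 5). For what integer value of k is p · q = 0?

30

p · q = (-12)·6 + (-6)·13 + k·5 = -150 + 5k
Set equal to 0: 5k = 150, so k = 30.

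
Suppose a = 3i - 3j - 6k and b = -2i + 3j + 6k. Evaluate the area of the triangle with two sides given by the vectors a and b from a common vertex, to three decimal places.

3.354

i: (-3)·6 - (-6)·3 = -18 - (-18) = 0
j: (-6)·(-2) - 3·6 = 12 - 18 = -6
k: 3·3 - (-3)·(-2) = 9 - 6 = 3
a × b = (0, -6, 3)
|a × b| = √(0² + (-6)² + 3²) = √45 ≈ 6.7082
area = ½ · 6.7082 ≈ 3.354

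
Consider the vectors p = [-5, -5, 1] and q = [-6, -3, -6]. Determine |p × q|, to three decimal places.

i: (-5)·(-6) - 1·(-3) = 30 - (-3) = 33
j: 1·(-6) - (-5)·(-6) = -6 - 30 = -36
k: (-5)·(-3) - (-5)·(-6) = 15 - 30 = -15
p × q = (33, -36, -15)
|p × q| = √(33² + (-36)² + (-15)²) = √2610 ≈ 51.0882

51.088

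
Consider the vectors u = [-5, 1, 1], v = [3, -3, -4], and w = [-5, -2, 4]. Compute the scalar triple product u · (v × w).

v × w:
i: (-3)·4 - (-4)·(-2) = -12 - 8 = -20
j: (-4)·(-5) - 3·4 = 20 - 12 = 8
k: 3·(-2) - (-3)·(-5) = -6 - 15 = -21
v × w = (-20, 8, -21)
u · (v × w) = (-5)·(-20) + 1·8 + 1·(-21) = 100 + 8 - 21 = 87

87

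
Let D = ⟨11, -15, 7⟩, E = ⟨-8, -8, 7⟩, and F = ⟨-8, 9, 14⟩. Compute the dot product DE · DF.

529

DE = E − D = (-19, 7, 0)
DF = F − D = (-19, 24, 7)
DE · DF = (-19)·(-19) + 7·24 + 0·7 = 361 + 168 + 0 = 529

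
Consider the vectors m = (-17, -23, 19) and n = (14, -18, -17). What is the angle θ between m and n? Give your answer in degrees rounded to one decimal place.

m · n = (-17)·14 + (-23)·(-18) + 19·(-17) = -238 + 414 - 323 = -147
|m|² = 289 + 529 + 361 = 1179,  |m| = √1179 ≈ 34.336569
|n|² = 196 + 324 + 289 = 809,  |n| = √809 ≈ 28.442925
cos θ = -147 / (34.336569 · 28.442925) ≈ -0.15052
θ = arccos(-0.15052) ≈ 98.7°

98.7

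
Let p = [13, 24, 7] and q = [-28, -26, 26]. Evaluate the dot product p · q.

p · q = 13·(-28) + 24·(-26) + 7·26 = -364 - 624 + 182 = -806

-806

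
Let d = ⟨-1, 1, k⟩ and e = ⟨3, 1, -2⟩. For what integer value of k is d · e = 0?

d · e = (-1)·3 + 1·1 + k·(-2) = -2 - 2k
Set equal to 0: -2k = 2, so k = -1.

-1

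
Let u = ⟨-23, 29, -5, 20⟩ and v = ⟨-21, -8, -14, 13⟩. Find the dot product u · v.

u · v = (-23)·(-21) + 29·(-8) + (-5)·(-14) + 20·13 = 483 - 232 + 70 + 260 = 581

581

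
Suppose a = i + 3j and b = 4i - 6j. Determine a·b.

-14

a · b = 1·4 + 3·(-6) = 4 - 18 = -14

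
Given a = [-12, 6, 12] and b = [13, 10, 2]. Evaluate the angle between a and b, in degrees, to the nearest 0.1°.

104.0

a · b = (-12)·13 + 6·10 + 12·2 = -156 + 60 + 24 = -72
|a|² = 144 + 36 + 144 = 324,  |a| = √324 ≈ 18.000000
|b|² = 169 + 100 + 4 = 273,  |b| = √273 ≈ 16.522712
cos θ = -72 / (18.000000 · 16.522712) ≈ -0.24209
θ = arccos(-0.24209) ≈ 104.0°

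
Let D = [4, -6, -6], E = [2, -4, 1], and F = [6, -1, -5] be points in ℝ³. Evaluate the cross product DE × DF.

(-33, 16, -14)

DE = (-2, 2, 7)
DF = (2, 5, 1)
i: 2·1 - 7·5 = 2 - 35 = -33
j: 7·2 - (-2)·1 = 14 - (-2) = 16
k: (-2)·5 - 2·2 = -10 - 4 = -14
DE × DF = (-33, 16, -14)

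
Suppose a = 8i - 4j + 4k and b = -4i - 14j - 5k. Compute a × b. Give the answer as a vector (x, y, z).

i: (-4)·(-5) - 4·(-14) = 20 - (-56) = 76
j: 4·(-4) - 8·(-5) = -16 - (-40) = 24
k: 8·(-14) - (-4)·(-4) = -112 - 16 = -128
a × b = (76, 24, -128)

(76, 24, -128)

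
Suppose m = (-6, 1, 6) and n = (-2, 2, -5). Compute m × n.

i: 1·(-5) - 6·2 = -5 - 12 = -17
j: 6·(-2) - (-6)·(-5) = -12 - 30 = -42
k: (-6)·2 - 1·(-2) = -12 - (-2) = -10
m × n = (-17, -42, -10)

(-17, -42, -10)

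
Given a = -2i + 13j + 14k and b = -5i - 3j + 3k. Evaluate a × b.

i: 13·3 - 14·(-3) = 39 - (-42) = 81
j: 14·(-5) - (-2)·3 = -70 - (-6) = -64
k: (-2)·(-3) - 13·(-5) = 6 - (-65) = 71
a × b = (81, -64, 71)

(81, -64, 71)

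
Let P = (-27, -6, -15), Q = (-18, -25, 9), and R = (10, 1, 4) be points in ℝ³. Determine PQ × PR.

(-529, 717, 766)

PQ = (9, -19, 24)
PR = (37, 7, 19)
i: (-19)·19 - 24·7 = -361 - 168 = -529
j: 24·37 - 9·19 = 888 - 171 = 717
k: 9·7 - (-19)·37 = 63 - (-703) = 766
PQ × PR = (-529, 717, 766)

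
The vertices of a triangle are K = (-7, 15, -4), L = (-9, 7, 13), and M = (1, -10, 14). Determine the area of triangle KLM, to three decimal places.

KL = (-2, -8, 17),  KM = (8, -25, 18)
i: (-8)·18 - 17·(-25) = -144 - (-425) = 281
j: 17·8 - (-2)·18 = 136 - (-36) = 172
k: (-2)·(-25) - (-8)·8 = 50 - (-64) = 114
KL × KM = (281, 172, 114)
|KL × KM| = √121541 ≈ 348.6273
area = ½ · 348.6273 ≈ 174.314

174.314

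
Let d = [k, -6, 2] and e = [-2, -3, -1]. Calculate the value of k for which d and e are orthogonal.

8

d · e = k·(-2) + (-6)·(-3) + 2·(-1) = 16 - 2k
Set equal to 0: -2k = -16, so k = 8.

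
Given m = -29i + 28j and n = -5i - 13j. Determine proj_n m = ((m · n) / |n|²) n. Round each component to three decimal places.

(5.644, 14.675)

m · n = (-29)·(-5) + 28·(-13) = 145 - 364 = -219
|n|² = 25 + 169 = 194
proj_n m = (-219/194) · (-5, -13) ≈ (5.644, 14.675)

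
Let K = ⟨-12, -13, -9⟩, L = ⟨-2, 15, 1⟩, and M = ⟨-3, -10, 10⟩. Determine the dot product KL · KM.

364

KL = L − K = (10, 28, 10)
KM = M − K = (9, 3, 19)
KL · KM = 10·9 + 28·3 + 10·19 = 90 + 84 + 190 = 364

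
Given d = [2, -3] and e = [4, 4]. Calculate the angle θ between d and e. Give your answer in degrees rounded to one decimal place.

101.3

d · e = 2·4 + (-3)·4 = 8 - 12 = -4
|d|² = 4 + 9 = 13,  |d| = √13 ≈ 3.605551
|e|² = 16 + 16 = 32,  |e| = √32 ≈ 5.656854
cos θ = -4 / (3.605551 · 5.656854) ≈ -0.19612
θ = arccos(-0.19612) ≈ 101.3°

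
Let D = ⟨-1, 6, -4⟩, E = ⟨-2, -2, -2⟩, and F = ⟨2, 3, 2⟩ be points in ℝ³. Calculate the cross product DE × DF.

(-42, 12, 27)

DE = (-1, -8, 2)
DF = (3, -3, 6)
i: (-8)·6 - 2·(-3) = -48 - (-6) = -42
j: 2·3 - (-1)·6 = 6 - (-6) = 12
k: (-1)·(-3) - (-8)·3 = 3 - (-24) = 27
DE × DF = (-42, 12, 27)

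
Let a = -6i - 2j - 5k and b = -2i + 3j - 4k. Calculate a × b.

i: (-2)·(-4) - (-5)·3 = 8 - (-15) = 23
j: (-5)·(-2) - (-6)·(-4) = 10 - 24 = -14
k: (-6)·3 - (-2)·(-2) = -18 - 4 = -22
a × b = (23, -14, -22)

(23, -14, -22)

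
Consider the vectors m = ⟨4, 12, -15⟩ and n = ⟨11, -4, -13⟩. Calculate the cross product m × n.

i: 12·(-13) - (-15)·(-4) = -156 - 60 = -216
j: (-15)·11 - 4·(-13) = -165 - (-52) = -113
k: 4·(-4) - 12·11 = -16 - 132 = -148
m × n = (-216, -113, -148)

(-216, -113, -148)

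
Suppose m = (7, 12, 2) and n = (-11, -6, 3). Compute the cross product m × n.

i: 12·3 - 2·(-6) = 36 - (-12) = 48
j: 2·(-11) - 7·3 = -22 - 21 = -43
k: 7·(-6) - 12·(-11) = -42 - (-132) = 90
m × n = (48, -43, 90)

(48, -43, 90)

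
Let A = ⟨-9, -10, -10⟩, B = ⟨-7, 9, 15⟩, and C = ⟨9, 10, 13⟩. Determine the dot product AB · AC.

AB = B − A = (2, 19, 25)
AC = C − A = (18, 20, 23)
AB · AC = 2·18 + 19·20 + 25·23 = 36 + 380 + 575 = 991

991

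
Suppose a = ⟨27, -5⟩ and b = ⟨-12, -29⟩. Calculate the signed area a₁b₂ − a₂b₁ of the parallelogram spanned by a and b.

27·(-29) - (-5)·(-12) = -783 - 60 = -843

-843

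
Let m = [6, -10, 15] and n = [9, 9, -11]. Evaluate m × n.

(-25, 201, 144)

i: (-10)·(-11) - 15·9 = 110 - 135 = -25
j: 15·9 - 6·(-11) = 135 - (-66) = 201
k: 6·9 - (-10)·9 = 54 - (-90) = 144
m × n = (-25, 201, 144)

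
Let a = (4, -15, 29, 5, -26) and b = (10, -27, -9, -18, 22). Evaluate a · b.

a · b = 4·10 + (-15)·(-27) + 29·(-9) + 5·(-18) + (-26)·22 = 40 + 405 - 261 - 90 - 572 = -478

-478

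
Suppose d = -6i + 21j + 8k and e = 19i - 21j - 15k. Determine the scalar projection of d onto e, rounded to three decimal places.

d · e = (-6)·19 + 21·(-21) + 8·(-15) = -114 - 441 - 120 = -675
|e| = √(361 + 441 + 225) = √1027 ≈ 32.0468
comp_e d = -675 / √1027 ≈ -21.063

-21.063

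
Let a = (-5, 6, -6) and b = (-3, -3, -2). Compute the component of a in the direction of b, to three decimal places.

a · b = (-5)·(-3) + 6·(-3) + (-6)·(-2) = 15 - 18 + 12 = 9
|b| = √(9 + 9 + 4) = √22 ≈ 4.6904
comp_b a = 9 / √22 ≈ 1.919

1.919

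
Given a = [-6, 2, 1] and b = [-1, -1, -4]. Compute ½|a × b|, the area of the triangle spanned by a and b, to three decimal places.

13.583

i: 2·(-4) - 1·(-1) = -8 - (-1) = -7
j: 1·(-1) - (-6)·(-4) = -1 - 24 = -25
k: (-6)·(-1) - 2·(-1) = 6 - (-2) = 8
a × b = (-7, -25, 8)
|a × b| = √((-7)² + (-25)² + 8²) = √738 ≈ 27.1662
area = ½ · 27.1662 ≈ 13.583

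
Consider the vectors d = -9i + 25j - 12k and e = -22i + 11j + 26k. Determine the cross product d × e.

i: 25·26 - (-12)·11 = 650 - (-132) = 782
j: (-12)·(-22) - (-9)·26 = 264 - (-234) = 498
k: (-9)·11 - 25·(-22) = -99 - (-550) = 451
d × e = (782, 498, 451)

(782, 498, 451)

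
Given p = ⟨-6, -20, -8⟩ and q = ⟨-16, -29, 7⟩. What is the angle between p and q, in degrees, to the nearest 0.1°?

p · q = (-6)·(-16) + (-20)·(-29) + (-8)·7 = 96 + 580 - 56 = 620
|p|² = 36 + 400 + 64 = 500,  |p| = √500 ≈ 22.360680
|q|² = 256 + 841 + 49 = 1146,  |q| = √1146 ≈ 33.852622
cos θ = 620 / (22.360680 · 33.852622) ≈ 0.81906
θ = arccos(0.81906) ≈ 35.0°

35.0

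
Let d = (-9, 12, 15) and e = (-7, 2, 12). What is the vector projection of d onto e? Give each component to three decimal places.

d · e = (-9)·(-7) + 12·2 + 15·12 = 63 + 24 + 180 = 267
|e|² = 49 + 4 + 144 = 197
proj_e d = (267/197) · (-7, 2, 12) ≈ (-9.487, 2.711, 16.264)

(-9.487, 2.711, 16.264)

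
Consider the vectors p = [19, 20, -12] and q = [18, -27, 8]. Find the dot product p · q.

-294

p · q = 19·18 + 20·(-27) + (-12)·8 = 342 - 540 - 96 = -294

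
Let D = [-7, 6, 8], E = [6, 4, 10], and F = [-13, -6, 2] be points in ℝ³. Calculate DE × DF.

DE = (13, -2, 2)
DF = (-6, -12, -6)
i: (-2)·(-6) - 2·(-12) = 12 - (-24) = 36
j: 2·(-6) - 13·(-6) = -12 - (-78) = 66
k: 13·(-12) - (-2)·(-6) = -156 - 12 = -168
DE × DF = (36, 66, -168)

(36, 66, -168)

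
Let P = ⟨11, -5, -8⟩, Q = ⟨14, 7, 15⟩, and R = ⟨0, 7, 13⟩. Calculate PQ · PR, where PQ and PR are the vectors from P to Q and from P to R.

PQ = Q − P = (3, 12, 23)
PR = R − P = (-11, 12, 21)
PQ · PR = 3·(-11) + 12·12 + 23·21 = -33 + 144 + 483 = 594

594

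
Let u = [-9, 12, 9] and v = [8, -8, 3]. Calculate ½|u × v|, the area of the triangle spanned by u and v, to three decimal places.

74.231

i: 12·3 - 9·(-8) = 36 - (-72) = 108
j: 9·8 - (-9)·3 = 72 - (-27) = 99
k: (-9)·(-8) - 12·8 = 72 - 96 = -24
u × v = (108, 99, -24)
|u × v| = √(108² + 99² + (-24)²) = √22041 ≈ 148.4621
area = ½ · 148.4621 ≈ 74.231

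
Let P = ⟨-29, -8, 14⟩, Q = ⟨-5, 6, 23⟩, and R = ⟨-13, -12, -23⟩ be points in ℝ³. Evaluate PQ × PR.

(-482, 1032, -320)

PQ = (24, 14, 9)
PR = (16, -4, -37)
i: 14·(-37) - 9·(-4) = -518 - (-36) = -482
j: 9·16 - 24·(-37) = 144 - (-888) = 1032
k: 24·(-4) - 14·16 = -96 - 224 = -320
PQ × PR = (-482, 1032, -320)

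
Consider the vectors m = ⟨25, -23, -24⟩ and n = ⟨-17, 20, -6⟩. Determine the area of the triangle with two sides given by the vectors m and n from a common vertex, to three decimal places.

i: (-23)·(-6) - (-24)·20 = 138 - (-480) = 618
j: (-24)·(-17) - 25·(-6) = 408 - (-150) = 558
k: 25·20 - (-23)·(-17) = 500 - 391 = 109
m × n = (618, 558, 109)
|m × n| = √(618² + 558² + 109²) = √705169 ≈ 839.7434
area = ½ · 839.7434 ≈ 419.872

419.872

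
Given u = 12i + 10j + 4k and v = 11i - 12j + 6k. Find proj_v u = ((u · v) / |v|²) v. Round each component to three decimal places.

u · v = 12·11 + 10·(-12) + 4·6 = 132 - 120 + 24 = 36
|v|² = 121 + 144 + 36 = 301
proj_v u = (36/301) · (11, -12, 6) ≈ (1.316, -1.435, 0.718)

(1.316, -1.435, 0.718)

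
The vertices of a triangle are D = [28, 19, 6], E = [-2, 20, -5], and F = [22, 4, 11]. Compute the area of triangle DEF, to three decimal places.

DE = (-30, 1, -11),  DF = (-6, -15, 5)
i: 1·5 - (-11)·(-15) = 5 - 165 = -160
j: (-11)·(-6) - (-30)·5 = 66 - (-150) = 216
k: (-30)·(-15) - 1·(-6) = 450 - (-6) = 456
DE × DF = (-160, 216, 456)
|DE × DF| = √280192 ≈ 529.3317
area = ½ · 529.3317 ≈ 264.666

264.666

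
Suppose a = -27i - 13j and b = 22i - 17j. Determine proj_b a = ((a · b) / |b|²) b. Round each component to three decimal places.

a · b = (-27)·22 + (-13)·(-17) = -594 + 221 = -373
|b|² = 484 + 289 = 773
proj_b a = (-373/773) · (22, -17) ≈ (-10.616, 8.203)

(-10.616, 8.203)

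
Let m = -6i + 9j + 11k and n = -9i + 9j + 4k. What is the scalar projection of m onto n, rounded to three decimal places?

13.417

m · n = (-6)·(-9) + 9·9 + 11·4 = 54 + 81 + 44 = 179
|n| = √(81 + 81 + 16) = √178 ≈ 13.3417
comp_n m = 179 / √178 ≈ 13.417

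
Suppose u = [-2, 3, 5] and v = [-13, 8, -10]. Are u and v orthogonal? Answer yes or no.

yes

u · v = (-2)·(-13) + 3·8 + 5·(-10) = 26 + 24 - 50 = 0
Zero, so the vectors are orthogonal.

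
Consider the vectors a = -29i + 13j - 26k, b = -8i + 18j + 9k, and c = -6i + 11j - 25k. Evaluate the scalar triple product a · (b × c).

12099

b × c:
i: 18·(-25) - 9·11 = -450 - 99 = -549
j: 9·(-6) - (-8)·(-25) = -54 - 200 = -254
k: (-8)·11 - 18·(-6) = -88 - (-108) = 20
b × c = (-549, -254, 20)
a · (b × c) = (-29)·(-549) + 13·(-254) + (-26)·20 = 15921 - 3302 - 520 = 12099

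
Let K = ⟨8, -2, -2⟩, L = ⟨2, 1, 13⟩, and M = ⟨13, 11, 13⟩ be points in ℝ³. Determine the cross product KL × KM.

KL = (-6, 3, 15)
KM = (5, 13, 15)
i: 3·15 - 15·13 = 45 - 195 = -150
j: 15·5 - (-6)·15 = 75 - (-90) = 165
k: (-6)·13 - 3·5 = -78 - 15 = -93
KL × KM = (-150, 165, -93)

(-150, 165, -93)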